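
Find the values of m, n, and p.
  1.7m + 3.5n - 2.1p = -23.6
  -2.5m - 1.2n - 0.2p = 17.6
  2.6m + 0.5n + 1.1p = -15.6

Row-reduce the augmented matrix:
R1 ← R1 / (17/10).
R2 ← R2 + 5/2·R1.
R3 ← R3 − 13/5·R1.
R2 ← R2 / (671/170).
R1 ← R1 − 35/17·R2.
R3 ← R3 + 165/34·R2.
R3 ← R3 / (82/305).
R1 ← R1 − 322/671·R3.
R2 ← R2 + 559/671·R3.
Reading off the reduced rows gives m = -4, n = -6, p = -2.

m = -4, n = -6, p = -2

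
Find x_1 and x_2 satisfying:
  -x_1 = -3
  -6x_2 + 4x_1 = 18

x_1 = 3, x_2 = -1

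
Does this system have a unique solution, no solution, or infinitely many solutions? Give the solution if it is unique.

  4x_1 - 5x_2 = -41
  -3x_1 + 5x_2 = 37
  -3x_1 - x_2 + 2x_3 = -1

x_1 = -4, x_2 = 5, x_3 = -4

Row-reduce the augmented matrix:
R1 ← R1 / (4).
R2 ← R2 + 3·R1.
R3 ← R3 + 3·R1.
R2 ← R2 / (5/4).
R1 ← R1 + 5/4·R2.
R3 ← R3 + 19/4·R2.
R3 ← R3 / (2).
Reading off the reduced rows gives x_1 = -4, x_2 = 5, x_3 = -4.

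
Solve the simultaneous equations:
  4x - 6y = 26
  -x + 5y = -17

x = 2, y = -3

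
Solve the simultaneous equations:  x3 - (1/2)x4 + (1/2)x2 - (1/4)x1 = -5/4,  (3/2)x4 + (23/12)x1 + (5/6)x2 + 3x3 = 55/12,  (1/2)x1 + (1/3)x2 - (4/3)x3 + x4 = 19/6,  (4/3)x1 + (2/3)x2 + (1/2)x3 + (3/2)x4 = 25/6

no solution

Row-reduce:
R1 ← R1 / (-1/4).
R2 ← R2 − 23/12·R1.
R3 ← R3 − 1/2·R1.
R4 ← R4 − 4/3·R1.
R2 ← R2 / (14/3).
R1 ← R1 + 2·R2.
R3 ← R3 − 4/3·R2.
R4 ← R4 − 10/3·R2.
R3 ← R3 / (-50/21).
R1 ← R1 − 4/7·R3.
R2 ← R2 − 16/7·R3.
R4 ← R4 + 25/14·R3.
Row 4 reduces to 0 = -1/2, a contradiction. The system is inconsistent.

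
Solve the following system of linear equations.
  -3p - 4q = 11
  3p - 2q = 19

p = 3, q = -5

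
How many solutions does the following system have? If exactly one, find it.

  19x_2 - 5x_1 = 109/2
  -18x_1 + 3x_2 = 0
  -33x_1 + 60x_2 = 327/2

Row-reduce the augmented matrix:
R1 ← R1 / (-5).
R2 ← R2 + 18·R1.
R3 ← R3 + 33·R1.
R2 ← R2 / (-327/5).
R1 ← R1 + 19/5·R2.
R3 ← R3 + 327/5·R2.
R3 reduces to 0 = 0, so the extra equation is consistent.
Reading off the reduced rows gives x_1 = 1/2, x_2 = 3.

x_1 = 1/2, x_2 = 3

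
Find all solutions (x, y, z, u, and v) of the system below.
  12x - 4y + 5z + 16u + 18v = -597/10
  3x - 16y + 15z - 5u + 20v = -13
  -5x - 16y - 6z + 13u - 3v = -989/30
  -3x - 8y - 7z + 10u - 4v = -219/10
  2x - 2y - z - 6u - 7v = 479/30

Row-reduce the augmented matrix:
R1 ← R1 / (12).
R2 ← R2 − 3·R1.
R3 ← R3 + 5·R1.
R4 ← R4 + 3·R1.
R5 ← R5 − 2·R1.
R2 ← R2 / (-15).
R1 ← R1 + 1/3·R2.
R3 ← R3 + 53/3·R2.
R4 ← R4 + 9·R2.
R5 ← R5 + 4/3·R2.
R3 ← R3 / (-181/9).
R1 ← R1 − 1/9·R3.
R2 ← R2 + 11/12·R3.
R4 ← R4 + 14·R3.
R5 ← R5 + 55/18·R3.
R4 ← R4 / (-1511/905).
R1 ← R1 − 1539/905·R4.
R2 ← R2 + 1411/1810·R4.
R3 ← R3 + 1362/905·R4.
R5 ← R5 + 11281/905·R4.
R5 ← R5 / (-45569/3022).
R1 ← R1 − 2825/1511·R5.
R2 ← R2 + 4645/6044·R5.
R3 ← R3 + 23/1511·R5.
R4 ← R4 + 702/1511·R5.
Reading off the reduced rows gives x = -2/3, y = 1/2, z = -1/2, u = -5/2, v = -2/5.

x = -2/3, y = 1/2, z = -1/2, u = -5/2, v = -2/5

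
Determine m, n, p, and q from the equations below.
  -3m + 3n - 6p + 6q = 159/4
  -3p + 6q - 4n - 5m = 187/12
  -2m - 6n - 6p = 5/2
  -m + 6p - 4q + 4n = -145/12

Row-reduce the augmented matrix:
R1 ← R1 / (-3).
R2 ← R2 + 5·R1.
R3 ← R3 + 2·R1.
R4 ← R4 + 1·R1.
R2 ← R2 / (-9).
R1 ← R1 + 1·R2.
R3 ← R3 + 8·R2.
R4 ← R4 − 3·R2.
R3 ← R3 / (-74/9).
R1 ← R1 − 11/9·R3.
R2 ← R2 + 7/9·R3.
R4 ← R4 − 31/3·R3.
R4 ← R4 / (-292/37).
R1 ← R1 + 60/37·R4.
R2 ← R2 − 18/37·R4.
R3 ← R3 − 2/37·R4.
Reading off the reduced rows gives m = -5/4, n = 8/3, p = -8/3, q = 2.

m = -5/4, n = 8/3, p = -8/3, q = 2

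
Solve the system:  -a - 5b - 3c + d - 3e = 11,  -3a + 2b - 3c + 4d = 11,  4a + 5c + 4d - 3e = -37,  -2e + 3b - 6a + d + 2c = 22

Row-reduce:
R1 ← R1 / (-1).
R2 ← R2 + 3·R1.
R3 ← R3 − 4·R1.
R4 ← R4 + 6·R1.
R2 ← R2 / (17).
R1 ← R1 − 5·R2.
R3 ← R3 + 20·R2.
R4 ← R4 − 33·R2.
R3 ← R3 / (1/17).
R1 ← R1 − 21/17·R3.
R2 ← R2 − 6/17·R3.
R4 ← R4 − 142/17·R3.
R4 ← R4 / (-1310).
R1 ← R1 + 194·R4.
R2 ← R2 + 55·R4.
R3 ← R3 − 156·R4.
Rank is 4 with 5 unknowns, leaving e free.

infinitely many solutions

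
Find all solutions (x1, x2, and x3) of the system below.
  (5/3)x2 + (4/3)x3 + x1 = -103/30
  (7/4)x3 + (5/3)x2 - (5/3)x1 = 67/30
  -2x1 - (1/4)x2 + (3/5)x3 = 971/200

Row-reduce the augmented matrix:
R2 ← R2 + 5/3·R1.
R3 ← R3 + 2·R1.
R2 ← R2 / (40/9).
R1 ← R1 − 5/3·R2.
R3 ← R3 − 37/12·R2.
R3 ← R3 / (327/640).
R1 ← R1 + 5/32·R3.
R2 ← R2 − 143/160·R3.
Reading off the reduced rows gives x1 = -2, x2 = -3/2, x3 = 4/5.

x1 = -2, x2 = -3/2, x3 = 4/5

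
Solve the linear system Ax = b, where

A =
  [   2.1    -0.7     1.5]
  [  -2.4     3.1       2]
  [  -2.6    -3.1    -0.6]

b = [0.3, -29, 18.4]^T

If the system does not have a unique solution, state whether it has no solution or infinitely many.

x_1 = 1, x_2 = -6, x_3 = -4

Row-reduce the augmented matrix:
R1 ← R1 / (21/10).
R2 ← R2 + 12/5·R1.
R3 ← R3 + 13/5·R1.
R2 ← R2 / (23/10).
R1 ← R1 + 1/3·R2.
R3 ← R3 + 119/30·R2.
R3 ← R3 / (18506/2415).
R1 ← R1 − 605/483·R3.
R2 ← R2 − 260/161·R3.
Reading off the reduced rows gives x_1 = 1, x_2 = -6, x_3 = -4.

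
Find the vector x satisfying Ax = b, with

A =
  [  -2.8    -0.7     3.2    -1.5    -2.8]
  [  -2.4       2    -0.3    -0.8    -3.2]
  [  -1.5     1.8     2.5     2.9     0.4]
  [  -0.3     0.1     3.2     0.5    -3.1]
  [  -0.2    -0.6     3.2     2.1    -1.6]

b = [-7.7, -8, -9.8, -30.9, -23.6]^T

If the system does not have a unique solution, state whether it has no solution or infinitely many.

x_1 = -6, x_2 = -3, x_3 = -4, x_4 = -2, x_5 = 6

Row-reduce the augmented matrix:
R1 ← R1 / (-14/5).
R2 ← R2 + 12/5·R1.
R3 ← R3 + 3/2·R1.
R4 ← R4 + 3/10·R1.
R5 ← R5 + 1/5·R1.
R2 ← R2 / (13/5).
R1 ← R1 − 1/4·R2.
R3 ← R3 − 87/40·R2.
R4 ← R4 − 7/40·R2.
R5 ← R5 + 11/20·R2.
R3 ← R3 / (24251/7280).
R1 ← R1 + 619/728·R3.
R2 ← R2 + 213/182·R3.
R4 ← R4 − 22291/7280·R3.
R5 ← R5 − 8473/3640·R3.
R4 ← R4 / (-582689/242510).
R1 ← R1 − 32269/24251·R4.
R2 ← R2 − 32623/24251·R4.
R3 ← R3 − 24004/24251·R4.
R5 ← R5 − 1419/242510·R4.
R5 ← R5 / (-19677317/5826890).
R1 ← R1 + 638583/582689·R5.
R2 ← R2 + 1319629/582689·R5.
R3 ← R3 + 776652/582689·R5.
R4 ← R4 − 1238677/582689·R5.
Reading off the reduced rows gives x_1 = -6, x_2 = -3, x_3 = -4, x_4 = -2, x_5 = 6.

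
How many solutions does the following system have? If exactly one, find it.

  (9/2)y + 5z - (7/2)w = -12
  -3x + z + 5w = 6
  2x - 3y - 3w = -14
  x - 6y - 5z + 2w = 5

infinitely many solutions

Row-reduce:
Swap R1 and R2.
R1 ← R1 / (-3).
R3 ← R3 − 2·R1.
R4 ← R4 − 1·R1.
R2 ← R2 / (9/2).
R3 ← R3 + 3·R2.
R4 ← R4 + 6·R2.
R3 ← R3 / (4).
R1 ← R1 + 1/3·R3.
R2 ← R2 − 10/9·R3.
R4 ← R4 − 2·R3.
Rank is 3 with 4 unknowns, leaving w free.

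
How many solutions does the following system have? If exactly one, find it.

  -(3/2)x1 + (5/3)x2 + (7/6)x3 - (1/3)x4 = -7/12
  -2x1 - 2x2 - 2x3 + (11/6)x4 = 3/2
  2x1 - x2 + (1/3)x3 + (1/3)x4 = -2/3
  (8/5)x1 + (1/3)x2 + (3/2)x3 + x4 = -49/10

Row-reduce the augmented matrix:
R1 ← R1 / (-3/2).
R2 ← R2 + 2·R1.
R3 ← R3 − 2·R1.
R4 ← R4 − 8/5·R1.
R2 ← R2 / (-38/9).
R1 ← R1 + 10/9·R2.
R3 ← R3 − 11/9·R2.
R4 ← R4 − 19/9·R2.
R3 ← R3 / (49/57).
R1 ← R1 − 3/19·R3.
R2 ← R2 − 16/19·R3.
R4 ← R4 − 29/30·R3.
R4 ← R4 / (2287/1960).
R1 ← R1 + 281/588·R4.
R2 ← R2 + 211/196·R4.
R3 ← R3 − 125/196·R4.
Reading off the reduced rows gives x1 = -3/2, x2 = -3, x3 = 1, x4 = -3.

x1 = -3/2, x2 = -3, x3 = 1, x4 = -3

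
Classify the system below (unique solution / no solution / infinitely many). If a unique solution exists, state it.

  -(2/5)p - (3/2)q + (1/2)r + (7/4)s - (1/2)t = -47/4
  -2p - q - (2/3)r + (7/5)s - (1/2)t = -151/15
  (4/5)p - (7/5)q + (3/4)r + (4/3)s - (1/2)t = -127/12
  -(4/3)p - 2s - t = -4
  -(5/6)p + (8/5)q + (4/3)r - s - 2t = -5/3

Row-reduce the augmented matrix:
R1 ← R1 / (-2/5).
R2 ← R2 + 2·R1.
R3 ← R3 − 4/5·R1.
R4 ← R4 + 4/3·R1.
R5 ← R5 + 5/6·R1.
R2 ← R2 / (13/2).
R1 ← R1 − 15/4·R2.
R3 ← R3 + 22/5·R2.
R4 ← R4 − 5·R2.
R5 ← R5 − 189/40·R2.
R3 ← R3 / (-307/780).
R1 ← R1 − 15/26·R3.
R2 ← R2 + 19/39·R3.
R4 ← R4 − 10/13·R3.
R5 ← R5 − 2023/780·R3.
R4 ← R4 / (-2263/921).
R1 ← R1 + 421/1228·R4.
R2 ← R2 + 1759/1842·R4.
R3 ← R3 − 554/1535·R4.
R5 ← R5 + 587/2456·R4.
R5 ← R5 / (-177203/54312).
R1 ← R1 − 393/9052·R5.
R2 ← R2 − 6371/6789·R5.
R3 ← R3 − 2278/11315·R5.
R4 ← R4 − 1066/2263·R5.
Reading off the reduced rows gives p = 0, q = 5, r = 1, s = -1, t = 6.

p = 0, q = 5, r = 1, s = -1, t = 6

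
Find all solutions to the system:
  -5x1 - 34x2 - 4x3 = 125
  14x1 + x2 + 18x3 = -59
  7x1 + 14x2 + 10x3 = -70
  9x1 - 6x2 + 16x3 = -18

no solution

Row-reduce:
R1 ← R1 / (-5).
R2 ← R2 − 14·R1.
R3 ← R3 − 7·R1.
R4 ← R4 − 9·R1.
R2 ← R2 / (-471/5).
R1 ← R1 − 34/5·R2.
R3 ← R3 + 168/5·R2.
R4 ← R4 + 336/5·R2.
R3 ← R3 / (310/157).
R1 ← R1 − 608/471·R3.
R2 ← R2 + 34/471·R3.
R4 ← R4 − 620/157·R3.
Row 4 reduces to 0 = -3, a contradiction. The system is inconsistent.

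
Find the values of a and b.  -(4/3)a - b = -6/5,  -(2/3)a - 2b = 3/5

From equation 1: b = 6/5 − 4/3·a.
Substitute into equation 2 and solve: a = 3/2.
Then b = -4/5.

a = 3/2, b = -4/5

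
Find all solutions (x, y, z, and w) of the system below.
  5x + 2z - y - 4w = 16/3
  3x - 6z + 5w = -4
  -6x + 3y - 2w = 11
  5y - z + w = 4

Row-reduce the augmented matrix:
R1 ← R1 / (5).
R2 ← R2 − 3·R1.
R3 ← R3 + 6·R1.
R2 ← R2 / (3/5).
R1 ← R1 + 1/5·R2.
R3 ← R3 − 9/5·R2.
R4 ← R4 − 5·R2.
R3 ← R3 / (24).
R1 ← R1 + 2·R3.
R2 ← R2 + 12·R3.
R4 ← R4 − 59·R3.
R4 ← R4 / (85/8).
R1 ← R1 + 3/4·R4.
R2 ← R2 + 13/6·R4.
R3 ← R3 + 29/24·R4.
Reading off the reduced rows gives x = -1/3, y = 1, z = -2, w = -3.

x = -1/3, y = 1, z = -2, w = -3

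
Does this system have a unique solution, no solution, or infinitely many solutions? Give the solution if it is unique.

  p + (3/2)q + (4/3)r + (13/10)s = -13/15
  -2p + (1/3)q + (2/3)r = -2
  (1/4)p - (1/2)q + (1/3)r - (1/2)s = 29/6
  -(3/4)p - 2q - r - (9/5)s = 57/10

infinitely many solutions

Row-reduce:
R2 ← R2 + 2·R1.
R3 ← R3 − 1/4·R1.
R4 ← R4 + 3/4·R1.
R2 ← R2 / (10/3).
R1 ← R1 − 3/2·R2.
R3 ← R3 + 7/8·R2.
R4 ← R4 + 7/8·R2.
R3 ← R3 / (7/8).
R1 ← R1 + 1/6·R3.
R2 ← R2 − 1·R3.
R4 ← R4 − 7/8·R3.
Rank is 3 with 4 unknowns, leaving s free.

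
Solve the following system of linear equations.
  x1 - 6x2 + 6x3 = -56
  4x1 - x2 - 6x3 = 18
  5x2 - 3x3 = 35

x1 = -2, x2 = 4, x3 = -5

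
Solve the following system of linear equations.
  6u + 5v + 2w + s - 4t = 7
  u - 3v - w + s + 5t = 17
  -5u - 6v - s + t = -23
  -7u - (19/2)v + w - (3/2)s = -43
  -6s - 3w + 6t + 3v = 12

no solution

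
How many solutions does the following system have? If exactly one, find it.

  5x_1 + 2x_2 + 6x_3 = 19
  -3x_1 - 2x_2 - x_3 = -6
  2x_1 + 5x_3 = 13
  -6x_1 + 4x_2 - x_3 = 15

Row-reduce the augmented matrix:
R1 ← R1 / (5).
R2 ← R2 + 3·R1.
R3 ← R3 − 2·R1.
R4 ← R4 + 6·R1.
R2 ← R2 / (-4/5).
R1 ← R1 − 2/5·R2.
R3 ← R3 + 4/5·R2.
R4 ← R4 − 32/5·R2.
Swap R3 and R4.
R3 ← R3 / (27).
R1 ← R1 − 5/2·R3.
R2 ← R2 + 13/4·R3.
R4 reduces to 0 = 0, so the extra equation is consistent.
Reading off the reduced rows gives x_1 = -1, x_2 = 3, x_3 = 3.

x_1 = -1, x_2 = 3, x_3 = 3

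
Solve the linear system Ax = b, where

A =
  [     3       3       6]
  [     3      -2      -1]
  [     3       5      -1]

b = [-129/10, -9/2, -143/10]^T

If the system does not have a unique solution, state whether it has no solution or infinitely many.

Row-reduce the augmented matrix:
R1 ← R1 / (3).
R2 ← R2 − 3·R1.
R3 ← R3 − 3·R1.
R2 ← R2 / (-5).
R1 ← R1 − 1·R2.
R3 ← R3 − 2·R2.
R3 ← R3 / (-49/5).
R1 ← R1 − 3/5·R3.
R2 ← R2 − 7/5·R3.
Reading off the reduced rows gives x_1 = -5/2, x_2 = -7/5, x_3 = -1/5.

x_1 = -5/2, x_2 = -7/5, x_3 = -1/5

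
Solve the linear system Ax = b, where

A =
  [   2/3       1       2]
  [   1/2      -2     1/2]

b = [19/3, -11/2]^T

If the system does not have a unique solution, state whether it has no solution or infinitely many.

infinitely many solutions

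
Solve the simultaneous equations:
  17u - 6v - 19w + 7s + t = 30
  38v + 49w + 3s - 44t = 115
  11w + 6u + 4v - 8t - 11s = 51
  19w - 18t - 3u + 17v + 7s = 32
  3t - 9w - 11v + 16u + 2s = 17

Row-reduce:
R1 ← R1 / (17).
R3 ← R3 − 6·R1.
R4 ← R4 + 3·R1.
R5 ← R5 − 16·R1.
R2 ← R2 / (38).
R1 ← R1 + 6/17·R2.
R3 ← R3 − 104/17·R2.
R4 ← R4 − 271/17·R2.
R5 ← R5 + 91/17·R2.
R3 ← R3 / (3171/323).
R1 ← R1 + 214/323·R3.
R2 ← R2 − 49/38·R3.
R4 ← R4 + 3171/646·R3.
R5 ← R5 − 10197/646·R3.
Swap R4 and R5.
R4 ← R4 / (19311/1057).
R1 ← R1 + 1592/3171·R4.
R2 ← R2 − 866/453·R4.
R3 ← R3 + 4507/3171·R4.
Rank is 4 with 5 unknowns, leaving t free.

infinitely many solutions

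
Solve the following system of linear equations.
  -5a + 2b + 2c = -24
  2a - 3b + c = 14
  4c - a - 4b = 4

infinitely many solutions

Row-reduce:
R1 ← R1 / (-5).
R2 ← R2 − 2·R1.
R3 ← R3 + 1·R1.
R2 ← R2 / (-11/5).
R1 ← R1 + 2/5·R2.
R3 ← R3 + 22/5·R2.
Rank is 2 with 3 unknowns, leaving c free.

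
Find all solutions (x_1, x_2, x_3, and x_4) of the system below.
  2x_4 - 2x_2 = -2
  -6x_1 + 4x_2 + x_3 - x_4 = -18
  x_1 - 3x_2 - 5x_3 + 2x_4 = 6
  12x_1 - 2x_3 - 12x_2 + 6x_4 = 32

Row-reduce:
Swap R1 and R2.
R1 ← R1 / (-6).
R3 ← R3 − 1·R1.
R4 ← R4 − 12·R1.
R2 ← R2 / (-2).
R1 ← R1 + 2/3·R2.
R3 ← R3 + 7/3·R2.
R4 ← R4 + 4·R2.
R3 ← R3 / (-29/6).
R1 ← R1 + 1/6·R3.
Rank is 3 with 4 unknowns, leaving x_4 free.

infinitely many solutions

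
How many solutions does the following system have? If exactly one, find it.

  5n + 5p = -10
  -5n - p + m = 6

infinitely many solutions

Row-reduce:
Swap R1 and R2.
R2 ← R2 / (5).
R1 ← R1 + 5·R2.
Rank is 2 with 3 unknowns, leaving p free.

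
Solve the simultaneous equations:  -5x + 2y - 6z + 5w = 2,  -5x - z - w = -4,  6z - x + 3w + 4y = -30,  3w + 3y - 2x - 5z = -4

Row-reduce the augmented matrix:
R1 ← R1 / (-5).
R2 ← R2 + 5·R1.
R3 ← R3 + 1·R1.
R4 ← R4 + 2·R1.
R2 ← R2 / (-2).
R1 ← R1 + 2/5·R2.
R3 ← R3 − 18/5·R2.
R4 ← R4 − 11/5·R2.
R3 ← R3 / (81/5).
R1 ← R1 − 1/5·R3.
R2 ← R2 + 5/2·R3.
R4 ← R4 − 29/10·R3.
R4 ← R4 / (-326/81).
R1 ← R1 − 25/81·R4.
R2 ← R2 − 133/81·R4.
R3 ← R3 + 44/81·R4.
Reading off the reduced rows gives x = 1, y = -5, z = -2, w = 1.

x = 1, y = -5, z = -2, w = 1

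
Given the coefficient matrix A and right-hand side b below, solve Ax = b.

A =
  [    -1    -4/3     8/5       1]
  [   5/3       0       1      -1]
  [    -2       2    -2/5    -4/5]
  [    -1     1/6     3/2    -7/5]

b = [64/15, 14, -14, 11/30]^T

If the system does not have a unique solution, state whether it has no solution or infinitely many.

x_1 = 6, x_2 = 1, x_3 = 6, x_4 = 2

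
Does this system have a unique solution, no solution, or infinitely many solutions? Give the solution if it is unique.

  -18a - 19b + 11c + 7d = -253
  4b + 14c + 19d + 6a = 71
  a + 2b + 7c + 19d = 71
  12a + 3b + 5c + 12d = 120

a = 6, b = 6, c = -6, d = 5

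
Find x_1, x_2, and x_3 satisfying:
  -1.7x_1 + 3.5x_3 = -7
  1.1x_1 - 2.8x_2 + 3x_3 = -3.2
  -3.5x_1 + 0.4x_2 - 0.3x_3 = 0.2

x_1 = 0, x_2 = -1, x_3 = -2

Row-reduce the augmented matrix:
R1 ← R1 / (-17/10).
R2 ← R2 − 11/10·R1.
R3 ← R3 + 7/2·R1.
R2 ← R2 / (-14/5).
R3 ← R3 − 2/5·R2.
R3 ← R3 / (-8037/1190).
R1 ← R1 + 35/17·R3.
R2 ← R2 + 895/476·R3.
Reading off the reduced rows gives x_1 = 0, x_2 = -1, x_3 = -2.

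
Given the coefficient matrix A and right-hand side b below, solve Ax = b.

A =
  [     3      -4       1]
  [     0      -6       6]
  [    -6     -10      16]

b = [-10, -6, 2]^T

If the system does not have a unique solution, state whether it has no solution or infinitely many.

infinitely many solutions

Row-reduce:
R1 ← R1 / (3).
R3 ← R3 + 6·R1.
R2 ← R2 / (-6).
R1 ← R1 + 4/3·R2.
R3 ← R3 + 18·R2.
Rank is 2 with 3 unknowns, leaving x_3 free.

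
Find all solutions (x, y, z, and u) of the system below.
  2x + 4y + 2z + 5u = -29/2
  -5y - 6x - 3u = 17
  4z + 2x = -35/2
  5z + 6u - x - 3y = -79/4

x = -11/4, y = 1/2, z = -3, u = -1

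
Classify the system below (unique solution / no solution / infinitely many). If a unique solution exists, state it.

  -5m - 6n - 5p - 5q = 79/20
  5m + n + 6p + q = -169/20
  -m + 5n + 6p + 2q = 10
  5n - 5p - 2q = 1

m = -5/2, n = 4/5, p = 1/2, q = 1/4

Row-reduce the augmented matrix:
R1 ← R1 / (-5).
R2 ← R2 − 5·R1.
R3 ← R3 + 1·R1.
R2 ← R2 / (-5).
R1 ← R1 − 6/5·R2.
R3 ← R3 − 31/5·R2.
R4 ← R4 − 5·R2.
R3 ← R3 / (206/25).
R1 ← R1 − 31/25·R3.
R2 ← R2 + 1/5·R3.
R4 ← R4 + 4·R3.
R4 ← R4 / (-716/103).
R1 ← R1 − 69/206·R4.
R2 ← R2 − 155/206·R4.
R3 ← R3 + 49/206·R4.
Reading off the reduced rows gives m = -5/2, n = 4/5, p = 1/2, q = 1/4.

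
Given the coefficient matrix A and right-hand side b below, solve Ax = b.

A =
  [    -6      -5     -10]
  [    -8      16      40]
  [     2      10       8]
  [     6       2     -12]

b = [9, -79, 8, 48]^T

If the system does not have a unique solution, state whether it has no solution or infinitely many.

no solution

Row-reduce:
R1 ← R1 / (-6).
R2 ← R2 + 8·R1.
R3 ← R3 − 2·R1.
R4 ← R4 − 6·R1.
R2 ← R2 / (68/3).
R1 ← R1 − 5/6·R2.
R3 ← R3 − 25/3·R2.
R4 ← R4 + 3·R2.
R3 ← R3 / (-254/17).
R1 ← R1 + 5/17·R3.
R2 ← R2 − 40/17·R3.
R4 ← R4 + 254/17·R3.
Row 4 reduces to 0 = 1/2, a contradiction. The system is inconsistent.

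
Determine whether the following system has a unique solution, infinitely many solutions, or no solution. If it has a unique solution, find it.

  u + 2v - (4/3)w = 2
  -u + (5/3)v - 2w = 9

infinitely many solutions

Row-reduce:
R2 ← R2 + 1·R1.
R2 ← R2 / (11/3).
R1 ← R1 − 2·R2.
Rank is 2 with 3 unknowns, leaving w free.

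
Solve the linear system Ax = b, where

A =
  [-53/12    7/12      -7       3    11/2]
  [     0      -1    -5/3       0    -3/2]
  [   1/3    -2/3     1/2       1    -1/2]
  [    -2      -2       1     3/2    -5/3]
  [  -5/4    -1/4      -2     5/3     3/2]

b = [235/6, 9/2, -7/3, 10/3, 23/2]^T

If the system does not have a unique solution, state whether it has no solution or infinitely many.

Row-reduce:
R1 ← R1 / (-53/12).
R3 ← R3 − 1/3·R1.
R4 ← R4 + 2·R1.
R5 ← R5 + 5/4·R1.
R2 ← R2 / (-1).
R1 ← R1 + 7/53·R2.
R3 ← R3 + 33/53·R2.
R4 ← R4 + 120/53·R2.
R5 ← R5 + 22/53·R2.
R3 ← R3 / (107/106).
R1 ← R1 − 287/159·R3.
R2 ← R2 − 5/3·R3.
R4 ← R4 − 421/53·R3.
R5 ← R5 − 107/159·R3.
R4 ← R4 / (-2035/214).
R1 ← R1 + 922/321·R4.
R2 ← R2 + 650/321·R4.
R3 ← R3 − 130/107·R4.
Rank is 4 with 5 unknowns, leaving x_5 free.

infinitely many solutions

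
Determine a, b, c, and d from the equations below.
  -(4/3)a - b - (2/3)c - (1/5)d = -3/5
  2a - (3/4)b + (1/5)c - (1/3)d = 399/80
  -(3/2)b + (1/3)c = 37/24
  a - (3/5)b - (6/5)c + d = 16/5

a = 2, b = -5/4, c = -1, d = -3/4

Row-reduce the augmented matrix:
R1 ← R1 / (-4/3).
R2 ← R2 − 2·R1.
R4 ← R4 − 1·R1.
R2 ← R2 / (-9/4).
R1 ← R1 − 3/4·R2.
R3 ← R3 + 3/2·R2.
R4 ← R4 + 27/20·R2.
R3 ← R3 / (13/15).
R1 ← R1 − 7/30·R3.
R2 ← R2 − 16/45·R3.
R4 ← R4 + 61/50·R3.
R4 ← R4 / (1423/780).
R1 ← R1 + 409/2340·R4.
R2 ← R2 − 38/351·R4.
R3 ← R3 − 19/39·R4.
Reading off the reduced rows gives a = 2, b = -5/4, c = -1, d = -3/4.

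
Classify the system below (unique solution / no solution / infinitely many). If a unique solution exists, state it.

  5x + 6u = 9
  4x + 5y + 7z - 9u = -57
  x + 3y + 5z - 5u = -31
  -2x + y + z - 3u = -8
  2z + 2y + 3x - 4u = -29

Row-reduce:
R1 ← R1 / (5).
R2 ← R2 − 4·R1.
R3 ← R3 − 1·R1.
R4 ← R4 + 2·R1.
R5 ← R5 − 3·R1.
R2 ← R2 / (5).
R3 ← R3 − 3·R2.
R4 ← R4 − 1·R2.
R5 ← R5 − 2·R2.
R3 ← R3 / (4/5).
R2 ← R2 − 7/5·R3.
R4 ← R4 + 2/5·R3.
R5 ← R5 + 4/5·R3.
R4 ← R4 / (16/5).
R1 ← R1 − 6/5·R4.
R2 ← R2 + 32/5·R4.
R3 ← R3 − 13/5·R4.
Row 5 reduces to 0 = -3, a contradiction. The system is inconsistent.

no solution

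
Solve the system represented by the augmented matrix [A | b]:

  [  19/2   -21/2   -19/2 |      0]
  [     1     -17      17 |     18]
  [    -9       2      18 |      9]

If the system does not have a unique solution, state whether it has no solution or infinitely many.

infinitely many solutions

Row-reduce:
R1 ← R1 / (19/2).
R2 ← R2 − 1·R1.
R3 ← R3 + 9·R1.
R2 ← R2 / (-302/19).
R1 ← R1 + 21/19·R2.
R3 ← R3 + 151/19·R2.
Rank is 2 with 3 unknowns, leaving x_3 free.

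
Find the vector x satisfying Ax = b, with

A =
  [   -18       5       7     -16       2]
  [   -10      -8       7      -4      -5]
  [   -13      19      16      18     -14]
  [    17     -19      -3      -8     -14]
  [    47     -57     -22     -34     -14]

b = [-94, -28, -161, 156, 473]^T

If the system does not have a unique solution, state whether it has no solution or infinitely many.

infinitely many solutions

Row-reduce:
R1 ← R1 / (-18).
R2 ← R2 + 10·R1.
R3 ← R3 + 13·R1.
R4 ← R4 − 17·R1.
R5 ← R5 − 47·R1.
R2 ← R2 / (-97/9).
R1 ← R1 + 5/18·R2.
R3 ← R3 − 277/18·R2.
R4 ← R4 + 257/18·R2.
R5 ← R5 + 791/18·R2.
R3 ← R3 / (2985/194).
R1 ← R1 + 91/194·R3.
R2 ← R2 + 28/97·R3.
R4 ← R4 + 99/194·R3.
R5 ← R5 + 3183/194·R3.
R4 ← R4 / (-28234/995).
R1 ← R1 − 5602/2985·R4.
R2 ← R2 − 692/2985·R4.
R3 ← R3 − 7088/2985·R4.
R5 ← R5 + 56468/995·R4.
Rank is 4 with 5 unknowns, leaving x_5 free.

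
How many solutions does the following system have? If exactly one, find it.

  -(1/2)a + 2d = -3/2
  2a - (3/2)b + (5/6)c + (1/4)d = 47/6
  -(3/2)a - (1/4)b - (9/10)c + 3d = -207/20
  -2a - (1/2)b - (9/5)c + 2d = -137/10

Row-reduce:
R1 ← R1 / (-1/2).
R2 ← R2 − 2·R1.
R3 ← R3 + 3/2·R1.
R4 ← R4 + 2·R1.
R2 ← R2 / (-3/2).
R3 ← R3 + 1/4·R2.
R4 ← R4 + 1/2·R2.
R3 ← R3 / (-187/180).
R2 ← R2 + 5/9·R3.
R4 ← R4 + 187/90·R3.
Row 4 reduces to 0 = 4, a contradiction. The system is inconsistent.

no solution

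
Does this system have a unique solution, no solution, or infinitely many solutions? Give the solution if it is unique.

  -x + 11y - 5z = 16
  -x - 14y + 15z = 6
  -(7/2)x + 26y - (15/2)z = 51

infinitely many solutions

Row-reduce:
R1 ← R1 / (-1).
R2 ← R2 + 1·R1.
R3 ← R3 + 7/2·R1.
R2 ← R2 / (-25).
R1 ← R1 + 11·R2.
R3 ← R3 + 25/2·R2.
Rank is 2 with 3 unknowns, leaving z free.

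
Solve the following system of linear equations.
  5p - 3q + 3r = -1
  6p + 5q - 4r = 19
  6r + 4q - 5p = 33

p = 1, q = 5, r = 3

Row-reduce the augmented matrix:
R1 ← R1 / (5).
R2 ← R2 − 6·R1.
R3 ← R3 + 5·R1.
R2 ← R2 / (43/5).
R1 ← R1 + 3/5·R2.
R3 ← R3 − 1·R2.
R3 ← R3 / (425/43).
R1 ← R1 − 3/43·R3.
R2 ← R2 + 38/43·R3.
Reading off the reduced rows gives p = 1, q = 5, r = 3.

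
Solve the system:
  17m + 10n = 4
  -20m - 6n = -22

Row-reduce the augmented matrix:
R1 ← R1 / (17).
R2 ← R2 + 20·R1.
R2 ← R2 / (98/17).
R1 ← R1 − 10/17·R2.
Reading off the reduced rows gives m = 2, n = -3.

m = 2, n = -3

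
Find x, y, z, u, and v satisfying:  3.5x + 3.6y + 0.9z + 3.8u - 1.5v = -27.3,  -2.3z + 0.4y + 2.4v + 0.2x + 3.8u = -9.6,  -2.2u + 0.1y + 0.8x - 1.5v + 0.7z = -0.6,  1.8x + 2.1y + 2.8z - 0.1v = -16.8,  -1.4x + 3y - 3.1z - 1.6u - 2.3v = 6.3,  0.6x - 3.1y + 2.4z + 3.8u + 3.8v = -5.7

x = -6, y = -3, z = 0, u = 0, v = -3

Row-reduce the augmented matrix:
R1 ← R1 / (7/2).
R2 ← R2 − 1/5·R1.
R3 ← R3 − 4/5·R1.
R4 ← R4 − 9/5·R1.
R5 ← R5 + 7/5·R1.
R6 ← R6 − 3/5·R1.
R2 ← R2 / (34/175).
R1 ← R1 − 36/35·R2.
R3 ← R3 + 253/350·R2.
R4 ← R4 − 87/350·R2.
R5 ← R5 − 111/25·R2.
R6 ← R6 + 1301/350·R2.
R3 ← R3 / (-5613/680).
R1 ← R1 − 216/17·R3.
R2 ← R2 + 823/68·R3.
R4 ← R4 − 727/136·R3.
R5 ← R5 − 17339/340·R3.
R6 ← R6 + 5813/136·R3.
R4 ← R4 / (1004/9355).
R1 ← R1 + 3904/1871·R4.
R2 ← R2 − 6352/1871·R4.
R3 ← R3 + 2326/1871·R4.
R5 ← R5 + 173629/9355·R4.
R6 ← R6 − 173629/9355·R4.
R5 ← R5 / (2322169/5020).
R1 ← R1 − 13043/251·R5.
R2 ← R2 + 21451/251·R5.
R3 ← R3 − 15389/502·R5.
R4 ← R4 − 25549/1004·R5.
R6 ← R6 + 2322169/5020·R5.
R6 reduces to 0 = 0, so the extra equation is consistent.
Reading off the reduced rows gives x = -6, y = -3, z = 0, u = 0, v = -3.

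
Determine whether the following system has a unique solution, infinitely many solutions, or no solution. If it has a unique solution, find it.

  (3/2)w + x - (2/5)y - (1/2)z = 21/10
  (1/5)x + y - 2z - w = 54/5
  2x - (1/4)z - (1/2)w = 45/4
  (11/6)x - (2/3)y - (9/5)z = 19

x = 4, y = -4, z = -5, w = -4

Row-reduce the augmented matrix:
R2 ← R2 − 1/5·R1.
R3 ← R3 − 2·R1.
R4 ← R4 − 11/6·R1.
R2 ← R2 / (27/25).
R1 ← R1 + 2/5·R2.
R3 ← R3 − 4/5·R2.
R4 ← R4 − 1/15·R2.
R3 ← R3 / (233/108).
R1 ← R1 + 65/54·R3.
R2 ← R2 + 95/54·R3.
R4 ← R4 + 1241/1620·R3.
R4 ← R4 / (-16639/4660).
R1 ← R1 + 185/466·R4.
R2 ← R2 + 1525/466·R4.
R3 ← R3 + 274/233·R4.
Reading off the reduced rows gives x = 4, y = -4, z = -5, w = -4.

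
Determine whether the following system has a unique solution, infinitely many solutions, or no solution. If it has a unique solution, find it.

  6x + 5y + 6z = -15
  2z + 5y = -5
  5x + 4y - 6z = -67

x = -5, y = -3, z = 5

Row-reduce the augmented matrix:
R1 ← R1 / (6).
R3 ← R3 − 5·R1.
R2 ← R2 / (5).
R1 ← R1 − 5/6·R2.
R3 ← R3 + 1/6·R2.
R3 ← R3 / (-164/15).
R1 ← R1 − 2/3·R3.
R2 ← R2 − 2/5·R3.
Reading off the reduced rows gives x = -5, y = -3, z = 5.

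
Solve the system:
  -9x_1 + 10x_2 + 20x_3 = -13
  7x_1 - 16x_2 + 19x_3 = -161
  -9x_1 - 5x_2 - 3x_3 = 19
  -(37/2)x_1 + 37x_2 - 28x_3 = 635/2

Row-reduce:
R1 ← R1 / (-9).
R2 ← R2 − 7·R1.
R3 ← R3 + 9·R1.
R4 ← R4 + 37/2·R1.
R2 ← R2 / (-74/9).
R1 ← R1 + 10/9·R2.
R3 ← R3 + 15·R2.
R4 ← R4 − 148/9·R2.
R3 ← R3 / (-6367/74).
R1 ← R1 + 255/37·R3.
R2 ← R2 + 311/74·R3.
Row 4 reduces to 0 = 2, a contradiction. The system is inconsistent.

no solution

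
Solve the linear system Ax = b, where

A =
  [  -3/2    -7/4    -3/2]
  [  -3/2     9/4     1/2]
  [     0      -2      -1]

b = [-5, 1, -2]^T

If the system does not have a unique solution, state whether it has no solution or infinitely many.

Row-reduce:
R1 ← R1 / (-3/2).
R2 ← R2 + 3/2·R1.
R2 ← R2 / (4).
R1 ← R1 − 7/6·R2.
R3 ← R3 + 2·R2.
Row 3 reduces to 0 = 1, a contradiction. The system is inconsistent.

no solution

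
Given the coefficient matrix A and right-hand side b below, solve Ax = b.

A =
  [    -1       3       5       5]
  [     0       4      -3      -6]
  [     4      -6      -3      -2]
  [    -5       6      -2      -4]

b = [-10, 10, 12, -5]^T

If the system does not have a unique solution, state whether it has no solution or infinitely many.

Row-reduce the augmented matrix:
R1 ← R1 / (-1).
R3 ← R3 − 4·R1.
R4 ← R4 + 5·R1.
R2 ← R2 / (4).
R1 ← R1 + 3·R2.
R3 ← R3 − 6·R2.
R4 ← R4 + 9·R2.
R3 ← R3 / (43/2).
R1 ← R1 + 29/4·R3.
R2 ← R2 + 3/4·R3.
R4 ← R4 + 135/4·R3.
R4 ← R4 / (-5/43).
R1 ← R1 + 17/43·R4.
R2 ← R2 + 24/43·R4.
R3 ← R3 − 54/43·R4.
Reading off the reduced rows gives x_1 = 3, x_2 = 1, x_3 = -2, x_4 = 0.

x_1 = 3, x_2 = 1, x_3 = -2, x_4 = 0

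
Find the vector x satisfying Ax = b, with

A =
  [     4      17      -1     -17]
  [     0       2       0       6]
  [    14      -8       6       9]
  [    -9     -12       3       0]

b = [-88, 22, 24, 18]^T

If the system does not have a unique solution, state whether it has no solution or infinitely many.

x_1 = -1, x_2 = -1, x_3 = -1, x_4 = 4

Row-reduce the augmented matrix:
R1 ← R1 / (4).
R3 ← R3 − 14·R1.
R4 ← R4 + 9·R1.
R2 ← R2 / (2).
R1 ← R1 − 17/4·R2.
R3 ← R3 + 135/2·R2.
R4 ← R4 − 105/4·R2.
R3 ← R3 / (19/2).
R1 ← R1 + 1/4·R3.
R4 ← R4 − 3/4·R3.
R4 ← R4 / (-5259/38).
R1 ← R1 + 375/38·R4.
R2 ← R2 − 3·R4.
R3 ← R3 − 542/19·R4.
Reading off the reduced rows gives x_1 = -1, x_2 = -1, x_3 = -1, x_4 = 4.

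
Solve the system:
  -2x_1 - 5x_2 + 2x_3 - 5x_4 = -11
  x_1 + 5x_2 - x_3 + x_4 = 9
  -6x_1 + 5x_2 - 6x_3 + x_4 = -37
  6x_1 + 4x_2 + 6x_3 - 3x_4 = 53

x_1 = 3, x_2 = 2, x_3 = 5, x_4 = 1

Row-reduce the augmented matrix:
R1 ← R1 / (-2).
R2 ← R2 − 1·R1.
R3 ← R3 + 6·R1.
R4 ← R4 − 6·R1.
R2 ← R2 / (5/2).
R1 ← R1 − 5/2·R2.
R3 ← R3 − 20·R2.
R4 ← R4 + 11·R2.
R3 ← R3 / (-12).
R1 ← R1 + 1·R3.
R4 ← R4 − 12·R3.
R4 ← R4 / (17/5).
R1 ← R1 − 5/3·R4.
R2 ← R2 + 3/5·R4.
R3 ← R3 + 7/3·R4.
Reading off the reduced rows gives x_1 = 3, x_2 = 2, x_3 = 5, x_4 = 1.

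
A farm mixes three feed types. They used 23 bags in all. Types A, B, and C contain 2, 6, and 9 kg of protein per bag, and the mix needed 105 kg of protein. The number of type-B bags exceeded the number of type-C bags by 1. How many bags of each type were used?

type-A bags: 12, type-B bags: 6, type-C bags: 5

Let a = type-A bags, b = type-B bags, c = type-C bags.
  a + b + c = 23
  2a + 9c + 6b = 105
  b - c = 1
Row-reduce the augmented matrix:
R2 ← R2 − 2·R1.
R2 ← R2 / (4).
R1 ← R1 − 1·R2.
R3 ← R3 − 1·R2.
R3 ← R3 / (-11/4).
R1 ← R1 + 3/4·R3.
R2 ← R2 − 7/4·R3.
Reading off the reduced rows gives a = 12, b = 6, c = 5.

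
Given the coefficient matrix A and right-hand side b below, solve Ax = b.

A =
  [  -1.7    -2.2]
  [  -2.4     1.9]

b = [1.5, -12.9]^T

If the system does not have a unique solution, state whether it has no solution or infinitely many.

x_1 = 3, x_2 = -3

Row-reduce the augmented matrix:
R1 ← R1 / (-17/10).
R2 ← R2 + 12/5·R1.
R2 ← R2 / (851/170).
R1 ← R1 − 22/17·R2.
Reading off the reduced rows gives x_1 = 3, x_2 = -3.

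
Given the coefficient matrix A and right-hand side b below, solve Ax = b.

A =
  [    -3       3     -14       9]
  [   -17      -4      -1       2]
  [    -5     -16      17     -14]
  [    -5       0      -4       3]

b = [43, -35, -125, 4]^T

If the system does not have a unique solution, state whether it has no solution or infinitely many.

Row-reduce the augmented matrix:
R1 ← R1 / (-3).
R2 ← R2 + 17·R1.
R3 ← R3 + 5·R1.
R4 ← R4 + 5·R1.
R2 ← R2 / (-21).
R1 ← R1 + 1·R2.
R3 ← R3 + 21·R2.
R4 ← R4 + 5·R2.
R3 ← R3 / (-38).
R1 ← R1 − 59/63·R3.
R2 ← R2 + 235/63·R3.
R4 ← R4 − 43/63·R3.
R4 ← R4 / (31/1197).
R1 ← R1 + 208/1197·R4.
R2 ← R2 − 443/1197·R4.
R3 ← R3 + 10/19·R4.
Reading off the reduced rows gives x_1 = 2, x_2 = 3, x_3 = 1, x_4 = 6.

x_1 = 2, x_2 = 3, x_3 = 1, x_4 = 6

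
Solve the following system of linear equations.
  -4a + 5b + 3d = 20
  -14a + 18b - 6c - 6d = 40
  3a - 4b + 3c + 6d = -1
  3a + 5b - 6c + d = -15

Row-reduce:
R1 ← R1 / (-4).
R2 ← R2 + 14·R1.
R3 ← R3 − 3·R1.
R4 ← R4 − 3·R1.
R2 ← R2 / (1/2).
R1 ← R1 + 5/4·R2.
R3 ← R3 + 1/4·R2.
R4 ← R4 − 35/4·R2.
Swap R3 and R4.
R3 ← R3 / (99).
R1 ← R1 + 15·R3.
R2 ← R2 + 12·R3.
Row 4 reduces to 0 = -1, a contradiction. The system is inconsistent.

no solution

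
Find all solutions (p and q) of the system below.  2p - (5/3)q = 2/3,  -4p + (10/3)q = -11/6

no solution

Row-reduce:
R1 ← R1 / (2).
R2 ← R2 + 4·R1.
Row 2 reduces to 0 = -1/2, a contradiction. The system is inconsistent.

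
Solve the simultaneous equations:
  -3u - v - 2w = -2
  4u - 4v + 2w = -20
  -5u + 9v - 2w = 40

Row-reduce:
R1 ← R1 / (-3).
R2 ← R2 − 4·R1.
R3 ← R3 + 5·R1.
R2 ← R2 / (-16/3).
R1 ← R1 − 1/3·R2.
R3 ← R3 − 32/3·R2.
Row 3 reduces to 0 = -2, a contradiction. The system is inconsistent.

no solution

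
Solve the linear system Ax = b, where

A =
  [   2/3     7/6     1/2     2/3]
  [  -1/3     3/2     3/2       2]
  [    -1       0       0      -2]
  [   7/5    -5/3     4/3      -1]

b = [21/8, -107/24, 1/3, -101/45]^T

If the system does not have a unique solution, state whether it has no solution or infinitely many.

Row-reduce the augmented matrix:
R1 ← R1 / (2/3).
R2 ← R2 + 1/3·R1.
R3 ← R3 + 1·R1.
R4 ← R4 − 7/5·R1.
R2 ← R2 / (25/12).
R1 ← R1 − 7/4·R2.
R3 ← R3 − 7/4·R2.
R4 ← R4 + 247/60·R2.
R3 ← R3 / (-18/25).
R1 ← R1 + 18/25·R3.
R2 ← R2 − 21/25·R3.
R4 ← R4 − 1403/375·R3.
R4 ← R4 / (-1778/135).
R1 ← R1 − 2·R4.
R2 ← R2 + 7/3·R4.
R3 ← R3 − 37/9·R4.
Reading off the reduced rows gives x_1 = 3, x_2 = 8/3, x_3 = -11/4, x_4 = -5/3.

x_1 = 3, x_2 = 8/3, x_3 = -11/4, x_4 = -5/3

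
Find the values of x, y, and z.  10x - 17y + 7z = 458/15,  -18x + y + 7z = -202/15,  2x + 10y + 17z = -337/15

x = 1/2, y = -5/3, z = -2/5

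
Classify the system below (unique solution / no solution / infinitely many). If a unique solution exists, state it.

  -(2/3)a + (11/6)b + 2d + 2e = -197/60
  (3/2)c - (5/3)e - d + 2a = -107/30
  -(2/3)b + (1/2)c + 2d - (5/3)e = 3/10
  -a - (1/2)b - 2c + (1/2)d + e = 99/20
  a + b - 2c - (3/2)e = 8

a = -3/2, b = 1/2, c = -3, d = -3/5, e = -2

Row-reduce the augmented matrix:
R1 ← R1 / (-2/3).
R2 ← R2 − 2·R1.
R4 ← R4 + 1·R1.
R5 ← R5 − 1·R1.
R2 ← R2 / (11/2).
R1 ← R1 + 11/4·R2.
R3 ← R3 + 2/3·R2.
R4 ← R4 + 13/4·R2.
R5 ← R5 − 15/4·R2.
R3 ← R3 / (15/22).
R1 ← R1 − 3/4·R3.
R2 ← R2 − 3/11·R3.
R4 ← R4 + 49/44·R3.
R5 ← R5 + 133/44·R3.
R4 ← R4 / (212/45).
R1 ← R1 + 101/30·R4.
R2 ← R2 + 2/15·R4.
R3 ← R3 − 172/45·R4.
R5 ← R5 − 1003/90·R4.
R5 ← R5 / (-1091/318).
R1 ← R1 + 27/53·R5.
R2 ← R2 − 64/53·R5.
R3 ← R3 + 98/159·R5.
R4 ← R4 + 44/159·R5.
Reading off the reduced rows gives a = -3/2, b = 1/2, c = -3, d = -3/5, e = -2.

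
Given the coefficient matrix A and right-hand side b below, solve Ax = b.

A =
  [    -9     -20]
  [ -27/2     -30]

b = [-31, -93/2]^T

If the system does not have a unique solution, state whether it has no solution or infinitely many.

infinitely many solutions

Row-reduce:
R1 ← R1 / (-9).
R2 ← R2 + 27/2·R1.
Rank is 1 with 2 unknowns, leaving x_2 free.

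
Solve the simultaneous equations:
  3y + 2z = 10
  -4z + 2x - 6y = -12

Row-reduce:
Swap R1 and R2.
R1 ← R1 / (2).
R2 ← R2 / (3).
R1 ← R1 + 3·R2.
Rank is 2 with 3 unknowns, leaving z free.

infinitely many solutions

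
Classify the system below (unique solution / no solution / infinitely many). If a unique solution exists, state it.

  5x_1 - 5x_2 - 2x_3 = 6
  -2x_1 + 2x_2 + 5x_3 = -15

infinitely many solutions

Row-reduce:
R1 ← R1 / (5).
R2 ← R2 + 2·R1.
R2 ← R2 / (21/5).
R1 ← R1 + 2/5·R2.
Rank is 2 with 3 unknowns, leaving x_2 free.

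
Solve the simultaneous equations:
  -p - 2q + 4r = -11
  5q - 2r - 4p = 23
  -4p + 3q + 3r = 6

Row-reduce the augmented matrix:
R1 ← R1 / (-1).
R2 ← R2 + 4·R1.
R3 ← R3 + 4·R1.
R2 ← R2 / (13).
R1 ← R1 − 2·R2.
R3 ← R3 − 11·R2.
R3 ← R3 / (29/13).
R1 ← R1 + 16/13·R3.
R2 ← R2 + 18/13·R3.
Reading off the reduced rows gives p = -3, q = 1, r = -3.

p = -3, q = 1, r = -3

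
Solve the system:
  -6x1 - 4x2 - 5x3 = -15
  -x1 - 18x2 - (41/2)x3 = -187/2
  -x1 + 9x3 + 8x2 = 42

no solution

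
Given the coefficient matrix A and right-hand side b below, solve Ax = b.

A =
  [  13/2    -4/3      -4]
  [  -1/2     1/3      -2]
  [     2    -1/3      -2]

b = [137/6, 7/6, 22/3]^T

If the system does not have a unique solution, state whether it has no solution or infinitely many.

no solution

Row-reduce:
R1 ← R1 / (13/2).
R2 ← R2 + 1/2·R1.
R3 ← R3 − 2·R1.
R2 ← R2 / (3/13).
R1 ← R1 + 8/39·R2.
R3 ← R3 − 1/13·R2.
Row 3 reduces to 0 = -2/3, a contradiction. The system is inconsistent.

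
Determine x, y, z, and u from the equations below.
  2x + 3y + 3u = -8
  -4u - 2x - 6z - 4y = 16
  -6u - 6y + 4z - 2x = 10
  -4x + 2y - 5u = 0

x = -1, y = -2, z = -1, u = 0

Row-reduce the augmented matrix:
R1 ← R1 / (2).
R2 ← R2 + 2·R1.
R3 ← R3 + 2·R1.
R4 ← R4 + 4·R1.
R2 ← R2 / (-1).
R1 ← R1 − 3/2·R2.
R3 ← R3 + 3·R2.
R4 ← R4 − 8·R2.
R3 ← R3 / (22).
R1 ← R1 + 9·R3.
R2 ← R2 − 6·R3.
R4 ← R4 + 48·R3.
R4 ← R4 / (-7).
R2 ← R2 − 1·R4.
Reading off the reduced rows gives x = -1, y = -2, z = -1, u = 0.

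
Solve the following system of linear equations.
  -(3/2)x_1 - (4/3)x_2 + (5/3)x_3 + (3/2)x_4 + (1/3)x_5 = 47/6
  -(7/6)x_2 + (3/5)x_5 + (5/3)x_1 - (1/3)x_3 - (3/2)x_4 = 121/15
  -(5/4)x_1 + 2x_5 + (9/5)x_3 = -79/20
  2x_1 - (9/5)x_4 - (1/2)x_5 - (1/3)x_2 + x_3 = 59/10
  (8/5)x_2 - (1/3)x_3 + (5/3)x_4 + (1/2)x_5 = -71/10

x_1 = 3, x_2 = -6, x_3 = 1, x_4 = 2, x_5 = -1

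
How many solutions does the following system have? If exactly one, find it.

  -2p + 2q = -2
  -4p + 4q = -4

infinitely many solutions

Row-reduce:
R1 ← R1 / (-2).
R2 ← R2 + 4·R1.
Rank is 1 with 2 unknowns, leaving q free.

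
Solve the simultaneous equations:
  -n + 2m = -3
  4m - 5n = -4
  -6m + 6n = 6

Row-reduce:
R1 ← R1 / (2).
R2 ← R2 − 4·R1.
R3 ← R3 + 6·R1.
R2 ← R2 / (-3).
R1 ← R1 + 1/2·R2.
R3 ← R3 − 3·R2.
Row 3 reduces to 0 = -1, a contradiction. The system is inconsistent.

no solution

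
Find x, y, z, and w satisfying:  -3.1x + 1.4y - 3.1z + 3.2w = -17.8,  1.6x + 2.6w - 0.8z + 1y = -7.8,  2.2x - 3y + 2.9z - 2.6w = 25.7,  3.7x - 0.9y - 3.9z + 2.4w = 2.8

x = 1, y = -6, z = 1, w = -1

Row-reduce the augmented matrix:
R1 ← R1 / (-31/10).
R2 ← R2 − 8/5·R1.
R3 ← R3 − 11/5·R1.
R4 ← R4 − 37/10·R1.
R2 ← R2 / (267/155).
R1 ← R1 + 14/31·R2.
R3 ← R3 + 311/155·R2.
R4 ← R4 − 239/310·R2.
R3 ← R3 / (-373/178).
R1 ← R1 − 33/89·R3.
R2 ← R2 + 124/89·R3.
R4 ← R4 + 2904/445·R3.
R4 ← R4 / (-564043/55950).
R1 ← R1 − 5038/5595·R4.
R2 ← R2 + 3389/5595·R4.
R3 ← R3 + 12344/5595·R4.
Reading off the reduced rows gives x = 1, y = -6, z = 1, w = -1.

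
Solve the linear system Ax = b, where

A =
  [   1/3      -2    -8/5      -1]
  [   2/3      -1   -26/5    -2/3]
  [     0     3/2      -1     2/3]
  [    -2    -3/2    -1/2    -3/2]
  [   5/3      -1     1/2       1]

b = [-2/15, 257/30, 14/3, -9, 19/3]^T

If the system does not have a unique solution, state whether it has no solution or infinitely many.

Row-reduce:
R1 ← R1 / (1/3).
R2 ← R2 − 2/3·R1.
R4 ← R4 + 2·R1.
R5 ← R5 − 5/3·R1.
R2 ← R2 / (3).
R1 ← R1 + 6·R2.
R3 ← R3 − 3/2·R2.
R4 ← R4 + 27/2·R2.
R5 ← R5 − 9·R2.
Swap R3 and R4.
R3 ← R3 / (-191/10).
R1 ← R1 + 44/5·R3.
R2 ← R2 + 2/3·R3.
R5 ← R5 − 29/2·R3.
Swap R4 and R5.
R4 ← R4 / (329/382).
R1 ← R1 − 205/573·R4.
R2 ← R2 − 854/1719·R4.
R3 ← R3 − 15/191·R4.
Row 5 reduces to 0 = 1/4, a contradiction. The system is inconsistent.

no solution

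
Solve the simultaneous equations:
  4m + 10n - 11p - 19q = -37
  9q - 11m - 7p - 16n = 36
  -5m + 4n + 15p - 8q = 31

infinitely many solutions

Row-reduce:
R1 ← R1 / (4).
R2 ← R2 + 11·R1.
R3 ← R3 + 5·R1.
R2 ← R2 / (23/2).
R1 ← R1 − 5/2·R2.
R3 ← R3 − 33/2·R2.
R3 ← R3 / (1258/23).
R1 ← R1 − 123/23·R3.
R2 ← R2 + 149/46·R3.
Rank is 3 with 4 unknowns, leaving q free.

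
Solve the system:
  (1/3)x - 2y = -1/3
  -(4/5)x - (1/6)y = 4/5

x = -1, y = 0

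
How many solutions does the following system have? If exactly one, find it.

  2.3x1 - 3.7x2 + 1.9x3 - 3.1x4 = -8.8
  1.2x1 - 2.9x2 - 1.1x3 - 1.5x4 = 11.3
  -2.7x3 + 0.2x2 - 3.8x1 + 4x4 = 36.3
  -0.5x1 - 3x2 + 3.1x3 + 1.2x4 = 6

Row-reduce the augmented matrix:
R1 ← R1 / (23/10).
R2 ← R2 − 6/5·R1.
R3 ← R3 + 19/5·R1.
R4 ← R4 + 1/2·R1.
R2 ← R2 / (-223/230).
R1 ← R1 + 37/23·R2.
R3 ← R3 + 136/23·R2.
R4 ← R4 + 175/46·R2.
R3 ← R3 / (29421/2230).
R1 ← R1 − 958/223·R3.
R2 ← R2 − 481/223·R3.
R4 ← R4 − 26133/2230·R3.
R4 ← R4 / (5550/3269).
R1 ← R1 + 9260/9807·R4.
R2 ← R2 − 1759/9807·R4.
R3 ← R3 + 1366/9807·R4.
Reading off the reduced rows gives x1 = -1, x2 = -5, x3 = -5, x4 = 5.

x1 = -1, x2 = -5, x3 = -5, x4 = 5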